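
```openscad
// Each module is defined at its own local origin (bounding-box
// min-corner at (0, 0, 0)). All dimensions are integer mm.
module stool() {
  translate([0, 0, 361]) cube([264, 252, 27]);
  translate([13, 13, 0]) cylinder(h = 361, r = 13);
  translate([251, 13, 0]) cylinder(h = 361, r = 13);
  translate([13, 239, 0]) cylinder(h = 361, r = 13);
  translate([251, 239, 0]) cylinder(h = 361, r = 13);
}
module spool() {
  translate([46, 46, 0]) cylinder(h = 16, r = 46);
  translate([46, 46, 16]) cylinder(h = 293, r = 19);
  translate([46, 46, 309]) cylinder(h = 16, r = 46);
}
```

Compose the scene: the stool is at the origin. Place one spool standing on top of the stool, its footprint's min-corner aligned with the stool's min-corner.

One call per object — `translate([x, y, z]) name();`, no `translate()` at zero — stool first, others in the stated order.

stool();
translate([0, 0, 388]) spool();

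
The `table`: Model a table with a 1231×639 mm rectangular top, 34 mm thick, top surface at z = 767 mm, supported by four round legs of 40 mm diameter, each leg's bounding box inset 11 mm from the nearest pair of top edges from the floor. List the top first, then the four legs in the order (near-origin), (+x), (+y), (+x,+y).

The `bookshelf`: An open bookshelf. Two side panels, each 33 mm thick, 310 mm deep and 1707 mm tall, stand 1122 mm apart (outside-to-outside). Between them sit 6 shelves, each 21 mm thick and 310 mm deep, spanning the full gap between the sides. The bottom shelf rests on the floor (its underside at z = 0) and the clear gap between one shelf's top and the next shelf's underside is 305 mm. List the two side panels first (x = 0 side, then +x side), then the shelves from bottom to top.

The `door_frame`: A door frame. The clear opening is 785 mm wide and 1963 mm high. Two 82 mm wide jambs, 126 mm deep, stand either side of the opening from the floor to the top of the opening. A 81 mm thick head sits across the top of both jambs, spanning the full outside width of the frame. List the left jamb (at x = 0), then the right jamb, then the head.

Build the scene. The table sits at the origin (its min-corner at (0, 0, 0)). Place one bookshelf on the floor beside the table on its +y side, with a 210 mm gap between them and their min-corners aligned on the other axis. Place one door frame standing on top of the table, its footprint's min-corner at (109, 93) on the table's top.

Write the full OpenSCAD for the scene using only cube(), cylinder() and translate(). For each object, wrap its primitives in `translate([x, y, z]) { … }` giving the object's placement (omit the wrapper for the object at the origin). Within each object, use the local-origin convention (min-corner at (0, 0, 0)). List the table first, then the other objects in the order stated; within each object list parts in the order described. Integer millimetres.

translate([0, 0, 733]) cube([1231, 639, 34]);
translate([31, 31, 0]) cylinder(h = 733, r = 20);
translate([1200, 31, 0]) cylinder(h = 733, r = 20);
translate([31, 608, 0]) cylinder(h = 733, r = 20);
translate([1200, 608, 0]) cylinder(h = 733, r = 20);
translate([0, 849, 0]) {
  cube([33, 310, 1707]);
  translate([1089, 0, 0]) cube([33, 310, 1707]);
  translate([33, 0, 0]) cube([1056, 310, 21]);
  translate([33, 0, 326]) cube([1056, 310, 21]);
  translate([33, 0, 652]) cube([1056, 310, 21]);
  translate([33, 0, 978]) cube([1056, 310, 21]);
  translate([33, 0, 1304]) cube([1056, 310, 21]);
  translate([33, 0, 1630]) cube([1056, 310, 21]);
}
translate([109, 93, 767]) {
  cube([82, 126, 1963]);
  translate([867, 0, 0]) cube([82, 126, 1963]);
  translate([0, 0, 1963]) cube([949, 126, 81]);
}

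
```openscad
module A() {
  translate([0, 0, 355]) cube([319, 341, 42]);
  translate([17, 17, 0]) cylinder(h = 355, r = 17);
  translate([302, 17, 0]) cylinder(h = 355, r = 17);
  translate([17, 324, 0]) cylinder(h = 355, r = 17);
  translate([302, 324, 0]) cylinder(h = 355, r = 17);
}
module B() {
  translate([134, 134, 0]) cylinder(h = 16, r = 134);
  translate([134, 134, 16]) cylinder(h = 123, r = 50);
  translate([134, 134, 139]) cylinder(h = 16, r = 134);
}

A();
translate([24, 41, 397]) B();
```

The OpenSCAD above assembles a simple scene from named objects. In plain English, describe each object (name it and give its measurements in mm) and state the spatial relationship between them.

A is a simple wooden stool: a rectangular seat 319 mm (x) by 341 mm (y), 42 mm thick, top face at z = 397 mm, on four round legs, each 34 mm in diameter. The legs rest on z = 0, each leg's axis is inset half a diameter from the nearest pair of seat edges (so the leg's bounding box is flush with the corner).

B is a spool: two coaxial disc flanges of radius 134 mm and thickness 16 mm, joined by a core cylinder of radius 50 mm and height 123 mm. The lower flange rests on z = 0 and the three cylinders share a vertical axis.

The spool is on top of the stool.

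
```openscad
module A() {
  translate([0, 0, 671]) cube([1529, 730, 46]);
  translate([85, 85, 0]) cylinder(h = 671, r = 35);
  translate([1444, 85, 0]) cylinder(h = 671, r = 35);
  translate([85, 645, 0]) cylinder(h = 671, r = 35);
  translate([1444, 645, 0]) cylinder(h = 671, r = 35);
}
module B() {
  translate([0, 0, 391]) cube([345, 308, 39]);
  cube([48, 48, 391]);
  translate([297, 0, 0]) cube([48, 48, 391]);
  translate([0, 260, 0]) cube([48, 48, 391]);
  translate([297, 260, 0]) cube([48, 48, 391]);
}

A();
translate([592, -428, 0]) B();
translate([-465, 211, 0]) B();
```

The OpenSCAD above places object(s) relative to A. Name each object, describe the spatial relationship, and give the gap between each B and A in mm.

Each stool's nearest face is 120 mm from the table's bounding box.

A is a table. B is a stool. Two stools sit around the table at the −y, −x sides. The gap between each stool and the table is 120 mm.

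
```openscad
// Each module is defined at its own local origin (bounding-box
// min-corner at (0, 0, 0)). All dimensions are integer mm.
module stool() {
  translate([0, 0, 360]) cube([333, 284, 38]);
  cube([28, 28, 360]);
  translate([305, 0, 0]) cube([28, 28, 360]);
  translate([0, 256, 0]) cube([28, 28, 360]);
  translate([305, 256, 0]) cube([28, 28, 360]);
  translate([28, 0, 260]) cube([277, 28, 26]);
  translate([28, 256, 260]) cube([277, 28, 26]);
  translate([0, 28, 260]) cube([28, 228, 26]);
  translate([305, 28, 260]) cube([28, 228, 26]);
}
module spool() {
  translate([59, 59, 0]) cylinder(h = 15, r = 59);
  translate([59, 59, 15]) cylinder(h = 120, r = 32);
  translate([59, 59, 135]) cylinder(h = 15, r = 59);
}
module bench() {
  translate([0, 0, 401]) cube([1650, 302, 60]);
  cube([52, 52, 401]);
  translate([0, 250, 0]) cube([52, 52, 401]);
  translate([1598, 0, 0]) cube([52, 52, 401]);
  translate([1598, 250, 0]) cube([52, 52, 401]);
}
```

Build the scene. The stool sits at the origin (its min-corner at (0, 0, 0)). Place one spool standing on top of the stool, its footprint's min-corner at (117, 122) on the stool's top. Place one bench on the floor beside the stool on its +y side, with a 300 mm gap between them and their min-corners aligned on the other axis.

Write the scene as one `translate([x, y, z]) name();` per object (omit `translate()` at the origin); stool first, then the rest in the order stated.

stool();
translate([117, 122, 398]) spool();
translate([0, 584, 0]) bench();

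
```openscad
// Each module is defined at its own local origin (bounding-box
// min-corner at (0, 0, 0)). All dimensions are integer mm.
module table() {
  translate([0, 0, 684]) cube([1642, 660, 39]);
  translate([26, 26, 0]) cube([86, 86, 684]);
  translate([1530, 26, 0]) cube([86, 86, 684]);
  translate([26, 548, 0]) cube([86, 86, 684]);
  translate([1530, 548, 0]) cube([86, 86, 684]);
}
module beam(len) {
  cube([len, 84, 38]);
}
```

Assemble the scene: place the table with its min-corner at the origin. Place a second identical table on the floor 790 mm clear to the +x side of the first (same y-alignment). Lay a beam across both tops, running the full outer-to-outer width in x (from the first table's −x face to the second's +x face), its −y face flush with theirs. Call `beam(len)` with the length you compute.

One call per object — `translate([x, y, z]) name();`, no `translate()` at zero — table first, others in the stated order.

table();
translate([2432, 0, 0]) table();
translate([0, 0, 723]) beam(4074);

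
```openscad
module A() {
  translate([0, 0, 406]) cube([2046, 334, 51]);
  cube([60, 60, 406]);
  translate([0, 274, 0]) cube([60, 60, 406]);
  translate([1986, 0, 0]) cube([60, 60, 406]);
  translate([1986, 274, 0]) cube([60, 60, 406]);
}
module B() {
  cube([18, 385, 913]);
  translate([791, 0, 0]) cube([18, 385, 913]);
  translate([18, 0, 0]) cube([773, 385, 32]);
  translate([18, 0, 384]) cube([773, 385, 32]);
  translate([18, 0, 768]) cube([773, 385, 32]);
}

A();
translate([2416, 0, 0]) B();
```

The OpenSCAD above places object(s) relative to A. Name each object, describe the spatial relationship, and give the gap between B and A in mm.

The bookshelf's nearest face is 370 mm from the bench's +x face.

A is a bench. B is a bookshelf. The bookshelf is on the floor beside the bench on its +x side. The gap between the bookshelf and the bench is 370 mm.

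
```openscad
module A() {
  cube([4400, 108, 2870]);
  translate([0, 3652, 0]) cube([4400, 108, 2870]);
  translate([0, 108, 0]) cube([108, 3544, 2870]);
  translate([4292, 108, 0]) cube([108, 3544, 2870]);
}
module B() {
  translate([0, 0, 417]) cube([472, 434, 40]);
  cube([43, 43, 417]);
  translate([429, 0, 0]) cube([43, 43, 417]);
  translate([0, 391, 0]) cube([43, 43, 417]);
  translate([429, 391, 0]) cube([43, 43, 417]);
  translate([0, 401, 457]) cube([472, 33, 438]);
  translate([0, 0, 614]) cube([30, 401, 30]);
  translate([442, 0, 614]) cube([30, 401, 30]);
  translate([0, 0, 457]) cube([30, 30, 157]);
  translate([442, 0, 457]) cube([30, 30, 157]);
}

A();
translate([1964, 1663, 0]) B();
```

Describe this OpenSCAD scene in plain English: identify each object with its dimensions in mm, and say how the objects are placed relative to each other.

A is a box-shaped house frame (walls only): outside footprint 4400×3760 mm, wall height 2870 mm, wall thickness 108 mm. The two y-facing walls run the full x-width; the two x-facing walls fit between the inner faces of the y-facing walls.

B is a chair: 472×434 mm seat, 40 mm thick, top at z = 457 mm, on four 43 mm square corner legs flush with the seat edges. A 33 mm thick backrest slab spans the full seat width, extending 438 mm above the seat top, its back face flush with the seat's +y edge. Two armrests of 30×30 mm section run along each side from the seat's front edge to the front of the backrest, top faces 187 mm above the seat top and outer faces flush with the seat's x-edges; a 30×30 mm post under the front of each armrest stands on the seat at the front corner.

The chair sits inside the house frame, centred.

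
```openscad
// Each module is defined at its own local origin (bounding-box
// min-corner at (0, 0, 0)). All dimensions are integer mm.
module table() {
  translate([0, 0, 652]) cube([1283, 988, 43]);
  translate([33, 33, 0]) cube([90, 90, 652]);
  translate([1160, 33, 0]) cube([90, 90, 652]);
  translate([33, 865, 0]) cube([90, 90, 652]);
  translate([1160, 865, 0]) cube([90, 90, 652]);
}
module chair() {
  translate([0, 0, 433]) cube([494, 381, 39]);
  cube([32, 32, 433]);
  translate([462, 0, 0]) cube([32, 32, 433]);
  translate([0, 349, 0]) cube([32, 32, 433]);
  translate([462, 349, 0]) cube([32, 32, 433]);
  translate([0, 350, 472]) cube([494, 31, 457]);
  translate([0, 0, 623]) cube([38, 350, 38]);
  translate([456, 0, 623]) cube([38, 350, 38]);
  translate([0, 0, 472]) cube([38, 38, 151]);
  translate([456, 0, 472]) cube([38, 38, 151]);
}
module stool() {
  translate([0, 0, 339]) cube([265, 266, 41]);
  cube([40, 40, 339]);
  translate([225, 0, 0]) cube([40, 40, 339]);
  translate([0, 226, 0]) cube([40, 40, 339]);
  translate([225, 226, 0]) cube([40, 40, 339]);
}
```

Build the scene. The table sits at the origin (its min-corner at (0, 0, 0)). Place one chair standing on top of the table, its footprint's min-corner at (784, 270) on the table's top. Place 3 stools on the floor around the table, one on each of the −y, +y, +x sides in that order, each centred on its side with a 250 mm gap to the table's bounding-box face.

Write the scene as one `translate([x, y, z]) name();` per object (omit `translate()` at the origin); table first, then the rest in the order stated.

table();
translate([784, 270, 695]) chair();
translate([509, -516, 0]) stool();
translate([509, 1238, 0]) stool();
translate([1533, 361, 0]) stool();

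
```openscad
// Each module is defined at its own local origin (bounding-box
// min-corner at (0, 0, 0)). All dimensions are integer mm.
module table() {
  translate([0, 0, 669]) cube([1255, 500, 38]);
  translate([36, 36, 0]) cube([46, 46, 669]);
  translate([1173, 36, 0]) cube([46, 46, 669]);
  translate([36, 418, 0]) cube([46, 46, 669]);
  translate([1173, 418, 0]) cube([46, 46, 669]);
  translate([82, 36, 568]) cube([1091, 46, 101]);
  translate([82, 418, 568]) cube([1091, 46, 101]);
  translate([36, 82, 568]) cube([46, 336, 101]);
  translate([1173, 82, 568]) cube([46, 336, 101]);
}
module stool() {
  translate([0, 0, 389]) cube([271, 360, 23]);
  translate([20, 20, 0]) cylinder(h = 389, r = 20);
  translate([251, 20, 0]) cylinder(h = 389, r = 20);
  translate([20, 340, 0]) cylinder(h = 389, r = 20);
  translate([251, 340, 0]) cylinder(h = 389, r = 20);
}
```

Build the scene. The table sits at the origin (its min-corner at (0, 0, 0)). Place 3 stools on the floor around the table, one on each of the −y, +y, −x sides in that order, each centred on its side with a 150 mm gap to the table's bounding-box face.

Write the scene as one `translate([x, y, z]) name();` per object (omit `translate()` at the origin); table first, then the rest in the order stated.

table();
translate([492, -510, 0]) stool();
translate([492, 650, 0]) stool();
translate([-421, 70, 0]) stool();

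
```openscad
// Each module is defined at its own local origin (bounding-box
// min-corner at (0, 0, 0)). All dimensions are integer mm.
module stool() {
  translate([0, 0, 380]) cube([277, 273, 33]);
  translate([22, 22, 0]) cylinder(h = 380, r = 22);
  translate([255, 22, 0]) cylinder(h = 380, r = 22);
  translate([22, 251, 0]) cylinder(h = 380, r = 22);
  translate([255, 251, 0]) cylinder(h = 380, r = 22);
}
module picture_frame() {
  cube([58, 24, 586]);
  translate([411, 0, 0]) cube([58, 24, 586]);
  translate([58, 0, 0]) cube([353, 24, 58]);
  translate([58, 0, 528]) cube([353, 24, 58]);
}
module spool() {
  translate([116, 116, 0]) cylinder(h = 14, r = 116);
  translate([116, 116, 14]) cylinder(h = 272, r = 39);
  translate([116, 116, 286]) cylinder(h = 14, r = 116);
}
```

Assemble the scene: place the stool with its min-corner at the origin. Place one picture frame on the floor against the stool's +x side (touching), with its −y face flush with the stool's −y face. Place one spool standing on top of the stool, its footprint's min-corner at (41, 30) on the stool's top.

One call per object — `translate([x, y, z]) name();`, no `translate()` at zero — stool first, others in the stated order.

stool();
translate([277, 0, 0]) picture_frame();
translate([41, 30, 413]) spool();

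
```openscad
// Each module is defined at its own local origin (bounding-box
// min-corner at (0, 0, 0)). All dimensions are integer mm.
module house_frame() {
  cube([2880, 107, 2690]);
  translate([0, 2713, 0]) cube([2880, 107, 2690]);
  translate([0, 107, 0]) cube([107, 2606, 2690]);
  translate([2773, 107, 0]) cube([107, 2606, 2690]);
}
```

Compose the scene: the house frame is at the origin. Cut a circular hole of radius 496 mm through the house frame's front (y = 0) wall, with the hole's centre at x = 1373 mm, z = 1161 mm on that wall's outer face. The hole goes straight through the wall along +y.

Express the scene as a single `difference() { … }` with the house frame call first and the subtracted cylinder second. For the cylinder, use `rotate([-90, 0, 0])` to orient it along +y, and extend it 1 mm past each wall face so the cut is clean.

difference() {
  house_frame();
  translate([1373, -1, 1161]) rotate([-90, 0, 0]) cylinder(h = 109, r = 496);
}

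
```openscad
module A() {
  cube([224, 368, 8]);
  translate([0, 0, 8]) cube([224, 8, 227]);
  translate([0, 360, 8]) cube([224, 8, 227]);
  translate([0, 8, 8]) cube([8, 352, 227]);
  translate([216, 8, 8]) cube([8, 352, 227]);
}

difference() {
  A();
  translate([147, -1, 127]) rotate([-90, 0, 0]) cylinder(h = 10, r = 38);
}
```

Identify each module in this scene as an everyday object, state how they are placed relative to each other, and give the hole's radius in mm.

The subtracted cylinder has r = 38 mm.

A is an open box. The open box has a circular hole through its front wall. The hole's radius is 38 mm.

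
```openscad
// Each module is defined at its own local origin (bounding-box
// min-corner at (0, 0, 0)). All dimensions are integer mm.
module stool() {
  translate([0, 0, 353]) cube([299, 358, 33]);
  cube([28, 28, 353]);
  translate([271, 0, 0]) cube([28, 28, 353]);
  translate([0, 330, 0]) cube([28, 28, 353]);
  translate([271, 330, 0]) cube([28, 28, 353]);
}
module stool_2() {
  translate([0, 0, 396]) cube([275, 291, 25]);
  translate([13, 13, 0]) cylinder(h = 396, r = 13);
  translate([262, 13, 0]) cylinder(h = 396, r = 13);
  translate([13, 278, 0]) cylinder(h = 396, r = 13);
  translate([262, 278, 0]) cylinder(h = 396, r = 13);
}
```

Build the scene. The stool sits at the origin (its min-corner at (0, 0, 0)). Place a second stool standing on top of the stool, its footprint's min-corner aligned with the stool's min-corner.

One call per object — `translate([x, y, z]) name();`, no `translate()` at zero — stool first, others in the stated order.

stool();
translate([0, 0, 386]) stool_2();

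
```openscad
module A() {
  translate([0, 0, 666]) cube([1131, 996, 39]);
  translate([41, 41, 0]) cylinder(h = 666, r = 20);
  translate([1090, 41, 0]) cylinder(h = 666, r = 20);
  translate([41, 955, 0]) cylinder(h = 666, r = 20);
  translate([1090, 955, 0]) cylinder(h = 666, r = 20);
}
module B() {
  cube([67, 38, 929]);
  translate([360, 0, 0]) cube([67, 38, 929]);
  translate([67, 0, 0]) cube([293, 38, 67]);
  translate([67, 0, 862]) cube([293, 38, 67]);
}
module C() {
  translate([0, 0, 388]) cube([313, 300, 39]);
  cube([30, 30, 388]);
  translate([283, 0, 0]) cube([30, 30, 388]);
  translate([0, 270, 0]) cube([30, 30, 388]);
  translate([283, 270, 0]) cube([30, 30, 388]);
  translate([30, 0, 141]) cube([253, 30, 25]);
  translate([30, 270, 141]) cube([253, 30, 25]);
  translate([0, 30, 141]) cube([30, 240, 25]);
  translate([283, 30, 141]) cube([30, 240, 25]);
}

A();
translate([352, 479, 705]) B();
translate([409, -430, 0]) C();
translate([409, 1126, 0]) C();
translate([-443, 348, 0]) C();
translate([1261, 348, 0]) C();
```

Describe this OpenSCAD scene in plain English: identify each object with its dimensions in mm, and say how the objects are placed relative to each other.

A is a rectangular dining table. The top is 1131×996×39 mm with its upper surface at z = 705 mm. It stands on four round legs of 40 mm diameter, each leg's bounding box inset 21 mm from the nearest pair of top edges, running from the floor to the underside of the top.

B is a picture frame with a 293×795 mm rectangular opening (x by z) and a uniform 67 mm border on every side. Frame depth is 38 mm along y. It is built from two vertical stiles running the full outside height and two horizontal rails spanning the gap between the stiles.

C is a simple wooden stool: a rectangular seat 313 mm (x) by 300 mm (y), 39 mm thick, top face at z = 427 mm, on four square legs, each 30×30 mm in cross-section. The legs rest on z = 0, each flush with a corner of the seat. Four stretchers, 30 mm wide and 25 mm tall, connect adjacent legs with their undersides at z = 141 mm, each running between the inner faces of the legs it joins and aligned with the legs' outer faces on the other axis.

The picture frame is on top of the table, centred. Four stools sit around the table at the −y, +y, −x, +x sides.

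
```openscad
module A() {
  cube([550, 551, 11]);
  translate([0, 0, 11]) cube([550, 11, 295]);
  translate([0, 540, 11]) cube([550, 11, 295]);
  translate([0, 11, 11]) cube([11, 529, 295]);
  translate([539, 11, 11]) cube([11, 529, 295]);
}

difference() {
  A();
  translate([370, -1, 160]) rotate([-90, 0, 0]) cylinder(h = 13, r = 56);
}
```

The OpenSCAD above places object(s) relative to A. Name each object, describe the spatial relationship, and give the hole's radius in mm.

A is an open box. The open box has a circular hole through its front wall. The hole's radius is 56 mm.

The subtracted cylinder has r = 56 mm.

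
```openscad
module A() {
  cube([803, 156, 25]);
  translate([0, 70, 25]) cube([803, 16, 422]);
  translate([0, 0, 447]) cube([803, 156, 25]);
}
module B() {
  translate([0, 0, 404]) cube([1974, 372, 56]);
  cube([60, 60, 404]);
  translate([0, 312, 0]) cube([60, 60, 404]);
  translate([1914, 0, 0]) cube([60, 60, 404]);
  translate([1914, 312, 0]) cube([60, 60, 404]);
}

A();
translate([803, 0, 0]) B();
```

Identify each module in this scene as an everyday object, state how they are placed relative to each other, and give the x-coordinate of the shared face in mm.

The I-beam's +x face and the bench's −x face are both at x = 803 mm.

A is an I-beam. B is a bench. The bench is against the I-beam's +x side, with their −y faces flush. The x-coordinate of the shared face is 803 mm.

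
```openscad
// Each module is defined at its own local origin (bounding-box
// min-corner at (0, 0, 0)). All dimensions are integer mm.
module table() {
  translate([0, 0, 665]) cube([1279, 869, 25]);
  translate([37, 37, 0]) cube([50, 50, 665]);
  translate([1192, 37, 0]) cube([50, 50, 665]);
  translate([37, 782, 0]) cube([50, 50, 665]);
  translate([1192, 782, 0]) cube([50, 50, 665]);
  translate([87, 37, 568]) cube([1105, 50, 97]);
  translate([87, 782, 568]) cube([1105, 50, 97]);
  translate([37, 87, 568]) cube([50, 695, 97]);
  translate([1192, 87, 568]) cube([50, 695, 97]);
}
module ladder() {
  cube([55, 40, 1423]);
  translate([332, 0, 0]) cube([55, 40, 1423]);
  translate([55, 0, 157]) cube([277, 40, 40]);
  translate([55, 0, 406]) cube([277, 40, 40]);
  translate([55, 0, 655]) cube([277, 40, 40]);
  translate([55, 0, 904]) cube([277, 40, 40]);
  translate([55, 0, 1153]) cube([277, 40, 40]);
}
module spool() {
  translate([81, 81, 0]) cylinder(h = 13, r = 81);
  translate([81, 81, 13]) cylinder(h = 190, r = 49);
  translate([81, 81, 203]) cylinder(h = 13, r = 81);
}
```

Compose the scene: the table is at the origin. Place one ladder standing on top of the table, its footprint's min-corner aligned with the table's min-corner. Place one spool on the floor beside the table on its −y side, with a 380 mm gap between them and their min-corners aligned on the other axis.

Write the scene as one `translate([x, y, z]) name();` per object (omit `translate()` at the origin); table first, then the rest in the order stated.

table();
translate([0, 0, 690]) ladder();
translate([0, -542, 0]) spool();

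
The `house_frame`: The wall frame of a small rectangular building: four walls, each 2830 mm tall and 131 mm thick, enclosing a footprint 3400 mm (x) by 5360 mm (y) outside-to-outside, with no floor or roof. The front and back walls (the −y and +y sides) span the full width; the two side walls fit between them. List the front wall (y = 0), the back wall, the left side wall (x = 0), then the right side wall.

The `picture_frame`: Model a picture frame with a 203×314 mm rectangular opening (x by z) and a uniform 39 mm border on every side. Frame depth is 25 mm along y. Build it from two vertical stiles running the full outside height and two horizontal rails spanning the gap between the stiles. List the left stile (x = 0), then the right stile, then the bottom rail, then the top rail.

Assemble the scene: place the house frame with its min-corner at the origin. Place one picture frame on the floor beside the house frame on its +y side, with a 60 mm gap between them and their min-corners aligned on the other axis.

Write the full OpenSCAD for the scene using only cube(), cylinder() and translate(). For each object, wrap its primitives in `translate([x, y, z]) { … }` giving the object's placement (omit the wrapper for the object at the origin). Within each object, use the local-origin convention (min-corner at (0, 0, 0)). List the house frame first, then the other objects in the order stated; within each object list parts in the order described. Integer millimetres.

cube([3400, 131, 2830]);
translate([0, 5229, 0]) cube([3400, 131, 2830]);
translate([0, 131, 0]) cube([131, 5098, 2830]);
translate([3269, 131, 0]) cube([131, 5098, 2830]);
translate([0, 5420, 0]) {
  cube([39, 25, 392]);
  translate([242, 0, 0]) cube([39, 25, 392]);
  translate([39, 0, 0]) cube([203, 25, 39]);
  translate([39, 0, 353]) cube([203, 25, 39]);
}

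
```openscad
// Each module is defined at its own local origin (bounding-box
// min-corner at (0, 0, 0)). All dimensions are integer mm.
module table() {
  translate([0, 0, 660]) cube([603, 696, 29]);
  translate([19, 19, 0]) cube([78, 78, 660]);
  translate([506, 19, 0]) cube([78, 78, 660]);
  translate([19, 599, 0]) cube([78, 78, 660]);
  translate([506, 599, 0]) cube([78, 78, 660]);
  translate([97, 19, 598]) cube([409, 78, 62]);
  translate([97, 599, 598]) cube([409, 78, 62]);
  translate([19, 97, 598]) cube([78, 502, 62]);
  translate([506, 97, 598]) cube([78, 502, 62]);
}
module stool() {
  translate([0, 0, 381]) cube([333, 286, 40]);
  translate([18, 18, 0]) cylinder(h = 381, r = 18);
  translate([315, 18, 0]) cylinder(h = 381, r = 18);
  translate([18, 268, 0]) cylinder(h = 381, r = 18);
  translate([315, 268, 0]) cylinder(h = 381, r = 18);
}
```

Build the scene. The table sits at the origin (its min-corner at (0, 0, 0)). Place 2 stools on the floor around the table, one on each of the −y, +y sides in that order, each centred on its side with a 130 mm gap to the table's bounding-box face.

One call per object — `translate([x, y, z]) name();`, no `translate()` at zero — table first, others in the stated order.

table();
translate([135, -416, 0]) stool();
translate([135, 826, 0]) stool();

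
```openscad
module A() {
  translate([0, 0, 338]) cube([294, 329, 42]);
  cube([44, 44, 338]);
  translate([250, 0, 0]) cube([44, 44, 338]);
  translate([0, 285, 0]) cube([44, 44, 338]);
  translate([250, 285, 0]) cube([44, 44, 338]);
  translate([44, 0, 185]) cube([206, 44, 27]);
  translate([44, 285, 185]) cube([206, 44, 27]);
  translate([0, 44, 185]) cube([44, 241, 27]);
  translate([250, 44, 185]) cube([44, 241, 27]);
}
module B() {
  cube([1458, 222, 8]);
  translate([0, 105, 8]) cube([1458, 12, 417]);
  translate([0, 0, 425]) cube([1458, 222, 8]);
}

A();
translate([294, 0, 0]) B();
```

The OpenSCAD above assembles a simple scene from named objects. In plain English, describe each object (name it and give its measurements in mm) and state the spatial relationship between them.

A is a four-legged stool. The seat is a 294×329×42 mm slab whose top surface is at z = 380 mm; four square legs, each 44×44 mm in cross-section, run from the floor (z = 0) to the underside of the seat, each flush with a corner of the seat. Four stretchers, 44 mm wide and 27 mm tall, connect adjacent legs with their undersides at z = 185 mm, each running between the inner faces of the legs it joins and aligned with the legs' outer faces on the other axis.

B is an I-beam lying along x, 1458 mm long. Overall section height 433 mm. Two flanges 222 mm wide (y) and 8 mm thick, one on the floor and one at the top; a web 12 mm thick runs between them, centred on the flange width.

The I-beam is against the stool's +x side, with their −y faces flush.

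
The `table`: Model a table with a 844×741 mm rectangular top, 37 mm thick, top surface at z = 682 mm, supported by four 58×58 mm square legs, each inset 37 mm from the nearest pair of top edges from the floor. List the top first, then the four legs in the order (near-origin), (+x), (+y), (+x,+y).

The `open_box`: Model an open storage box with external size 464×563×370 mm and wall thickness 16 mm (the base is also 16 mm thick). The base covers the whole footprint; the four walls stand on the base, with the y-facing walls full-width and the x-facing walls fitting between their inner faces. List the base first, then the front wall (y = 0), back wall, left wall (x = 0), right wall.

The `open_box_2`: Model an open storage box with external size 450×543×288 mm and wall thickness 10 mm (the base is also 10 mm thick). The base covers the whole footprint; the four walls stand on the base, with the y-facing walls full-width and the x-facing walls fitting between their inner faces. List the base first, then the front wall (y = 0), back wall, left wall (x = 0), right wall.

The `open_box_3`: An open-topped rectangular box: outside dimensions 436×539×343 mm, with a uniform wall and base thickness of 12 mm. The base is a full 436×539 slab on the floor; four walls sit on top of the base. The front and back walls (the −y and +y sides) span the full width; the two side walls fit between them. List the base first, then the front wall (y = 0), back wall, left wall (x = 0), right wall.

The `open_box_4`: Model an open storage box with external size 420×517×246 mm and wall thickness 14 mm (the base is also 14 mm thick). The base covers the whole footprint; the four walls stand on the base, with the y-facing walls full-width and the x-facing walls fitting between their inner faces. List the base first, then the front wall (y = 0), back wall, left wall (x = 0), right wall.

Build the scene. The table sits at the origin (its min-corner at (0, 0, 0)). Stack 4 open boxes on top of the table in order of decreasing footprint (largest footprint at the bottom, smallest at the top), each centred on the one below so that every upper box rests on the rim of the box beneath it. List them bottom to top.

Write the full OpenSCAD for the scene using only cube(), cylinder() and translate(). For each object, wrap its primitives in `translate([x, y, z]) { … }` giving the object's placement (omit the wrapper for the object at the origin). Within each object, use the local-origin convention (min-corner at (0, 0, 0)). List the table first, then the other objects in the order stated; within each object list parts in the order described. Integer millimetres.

translate([0, 0, 645]) cube([844, 741, 37]);
translate([37, 37, 0]) cube([58, 58, 645]);
translate([749, 37, 0]) cube([58, 58, 645]);
translate([37, 646, 0]) cube([58, 58, 645]);
translate([749, 646, 0]) cube([58, 58, 645]);
translate([190, 89, 682]) {
  cube([464, 563, 16]);
  translate([0, 0, 16]) cube([464, 16, 354]);
  translate([0, 547, 16]) cube([464, 16, 354]);
  translate([0, 16, 16]) cube([16, 531, 354]);
  translate([448, 16, 16]) cube([16, 531, 354]);
}
translate([197, 99, 1052]) {
  cube([450, 543, 10]);
  translate([0, 0, 10]) cube([450, 10, 278]);
  translate([0, 533, 10]) cube([450, 10, 278]);
  translate([0, 10, 10]) cube([10, 523, 278]);
  translate([440, 10, 10]) cube([10, 523, 278]);
}
translate([204, 101, 1340]) {
  cube([436, 539, 12]);
  translate([0, 0, 12]) cube([436, 12, 331]);
  translate([0, 527, 12]) cube([436, 12, 331]);
  translate([0, 12, 12]) cube([12, 515, 331]);
  translate([424, 12, 12]) cube([12, 515, 331]);
}
translate([212, 112, 1683]) {
  cube([420, 517, 14]);
  translate([0, 0, 14]) cube([420, 14, 232]);
  translate([0, 503, 14]) cube([420, 14, 232]);
  translate([0, 14, 14]) cube([14, 489, 232]);
  translate([406, 14, 14]) cube([14, 489, 232]);
}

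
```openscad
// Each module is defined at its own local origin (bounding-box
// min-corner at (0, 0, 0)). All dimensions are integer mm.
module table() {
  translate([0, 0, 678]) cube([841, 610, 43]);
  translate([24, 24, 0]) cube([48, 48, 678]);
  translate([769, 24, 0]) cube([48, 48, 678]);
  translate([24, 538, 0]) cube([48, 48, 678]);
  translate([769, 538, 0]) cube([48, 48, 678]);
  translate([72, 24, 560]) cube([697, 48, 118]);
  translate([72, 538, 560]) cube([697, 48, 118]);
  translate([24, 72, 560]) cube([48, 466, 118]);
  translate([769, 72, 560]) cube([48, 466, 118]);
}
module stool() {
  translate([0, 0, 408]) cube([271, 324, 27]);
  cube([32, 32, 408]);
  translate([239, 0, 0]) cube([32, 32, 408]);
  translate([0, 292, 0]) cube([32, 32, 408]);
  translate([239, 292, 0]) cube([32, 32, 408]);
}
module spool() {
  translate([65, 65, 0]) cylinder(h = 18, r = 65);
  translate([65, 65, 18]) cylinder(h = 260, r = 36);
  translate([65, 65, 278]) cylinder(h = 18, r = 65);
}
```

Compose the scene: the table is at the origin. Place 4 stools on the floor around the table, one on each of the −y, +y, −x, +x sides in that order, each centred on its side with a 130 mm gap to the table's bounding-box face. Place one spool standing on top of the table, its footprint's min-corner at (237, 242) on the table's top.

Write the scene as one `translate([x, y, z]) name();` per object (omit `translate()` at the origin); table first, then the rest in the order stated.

table();
translate([285, -454, 0]) stool();
translate([285, 740, 0]) stool();
translate([-401, 143, 0]) stool();
translate([971, 143, 0]) stool();
translate([237, 242, 721]) spool();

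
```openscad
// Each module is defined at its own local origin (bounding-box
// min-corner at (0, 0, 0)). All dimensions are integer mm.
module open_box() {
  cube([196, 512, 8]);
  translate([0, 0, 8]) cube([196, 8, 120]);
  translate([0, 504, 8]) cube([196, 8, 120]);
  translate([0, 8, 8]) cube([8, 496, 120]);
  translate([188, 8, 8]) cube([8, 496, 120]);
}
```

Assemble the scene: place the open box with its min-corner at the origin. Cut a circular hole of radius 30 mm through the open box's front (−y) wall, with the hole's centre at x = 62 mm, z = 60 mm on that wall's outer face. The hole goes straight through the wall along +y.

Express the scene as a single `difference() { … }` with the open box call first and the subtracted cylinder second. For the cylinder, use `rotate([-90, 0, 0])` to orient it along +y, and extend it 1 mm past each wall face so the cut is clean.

difference() {
  open_box();
  translate([62, -1, 60]) rotate([-90, 0, 0]) cylinder(h = 10, r = 30);
}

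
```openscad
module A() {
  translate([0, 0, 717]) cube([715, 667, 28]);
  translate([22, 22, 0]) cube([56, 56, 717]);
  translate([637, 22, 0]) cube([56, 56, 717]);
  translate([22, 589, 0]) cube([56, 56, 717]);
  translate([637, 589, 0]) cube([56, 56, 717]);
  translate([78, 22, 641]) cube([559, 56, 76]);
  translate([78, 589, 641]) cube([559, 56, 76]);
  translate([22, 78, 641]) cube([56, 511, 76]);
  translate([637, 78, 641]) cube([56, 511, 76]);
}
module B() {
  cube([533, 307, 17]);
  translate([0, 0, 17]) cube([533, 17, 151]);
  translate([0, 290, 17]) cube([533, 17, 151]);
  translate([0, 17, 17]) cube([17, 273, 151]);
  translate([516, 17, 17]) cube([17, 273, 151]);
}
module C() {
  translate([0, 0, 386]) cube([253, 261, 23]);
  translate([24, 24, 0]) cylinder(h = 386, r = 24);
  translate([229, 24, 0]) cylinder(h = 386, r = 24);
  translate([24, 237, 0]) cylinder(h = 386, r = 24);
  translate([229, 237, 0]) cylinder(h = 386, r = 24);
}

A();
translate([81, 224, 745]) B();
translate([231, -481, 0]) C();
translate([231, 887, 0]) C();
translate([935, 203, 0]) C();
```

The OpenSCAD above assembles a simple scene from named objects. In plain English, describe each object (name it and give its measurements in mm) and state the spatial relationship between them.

A is a table with a 715×667 mm rectangular top, 28 mm thick, top surface at z = 745 mm, supported by four 56×56 mm square legs, each inset 22 mm from the nearest pair of top edges, running from the floor. Four apron rails, 56 mm thick and 76 mm tall, run between adjacent legs with their top edges flush with the underside of the top and their outer faces flush with the legs' outer faces.

B is an open storage box with external size 533×307×168 mm and wall thickness 17 mm (the base is also 17 mm thick). The base covers the whole footprint; the four walls stand on the base, with the y-facing walls full-width and the x-facing walls fitting between their inner faces.

C is a simple wooden stool: a rectangular seat 253 mm (x) by 261 mm (y), 23 mm thick, top face at z = 409 mm, on four round legs, each 48 mm in diameter. The legs rest on z = 0, each leg's axis is inset half a diameter from the nearest pair of seat edges (so the leg's bounding box is flush with the corner).

The open box is on top of the table. Three stools sit around the table at the −y, +y, +x sides.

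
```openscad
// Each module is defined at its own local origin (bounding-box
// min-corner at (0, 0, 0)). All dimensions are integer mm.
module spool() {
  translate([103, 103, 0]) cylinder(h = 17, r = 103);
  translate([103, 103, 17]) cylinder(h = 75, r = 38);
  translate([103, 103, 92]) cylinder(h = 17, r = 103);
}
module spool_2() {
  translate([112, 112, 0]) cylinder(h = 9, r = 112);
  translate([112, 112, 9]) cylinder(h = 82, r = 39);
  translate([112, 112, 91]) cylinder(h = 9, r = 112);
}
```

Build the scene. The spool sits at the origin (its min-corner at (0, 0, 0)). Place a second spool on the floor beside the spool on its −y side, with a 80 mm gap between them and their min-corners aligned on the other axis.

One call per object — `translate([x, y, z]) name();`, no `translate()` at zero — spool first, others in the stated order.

spool();
translate([0, -304, 0]) spool_2();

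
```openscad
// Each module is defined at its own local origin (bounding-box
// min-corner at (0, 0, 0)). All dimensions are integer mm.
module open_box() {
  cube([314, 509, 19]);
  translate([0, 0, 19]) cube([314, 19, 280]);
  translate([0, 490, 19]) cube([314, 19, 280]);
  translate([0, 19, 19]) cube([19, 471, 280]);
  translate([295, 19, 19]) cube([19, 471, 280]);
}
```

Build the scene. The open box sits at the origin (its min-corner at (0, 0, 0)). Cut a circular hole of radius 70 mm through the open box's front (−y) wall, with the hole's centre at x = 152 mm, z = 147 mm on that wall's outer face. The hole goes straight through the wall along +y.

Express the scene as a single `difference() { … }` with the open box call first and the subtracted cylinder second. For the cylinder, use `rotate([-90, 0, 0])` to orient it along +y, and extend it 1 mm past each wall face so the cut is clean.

difference() {
  open_box();
  translate([152, -1, 147]) rotate([-90, 0, 0]) cylinder(h = 21, r = 70);
}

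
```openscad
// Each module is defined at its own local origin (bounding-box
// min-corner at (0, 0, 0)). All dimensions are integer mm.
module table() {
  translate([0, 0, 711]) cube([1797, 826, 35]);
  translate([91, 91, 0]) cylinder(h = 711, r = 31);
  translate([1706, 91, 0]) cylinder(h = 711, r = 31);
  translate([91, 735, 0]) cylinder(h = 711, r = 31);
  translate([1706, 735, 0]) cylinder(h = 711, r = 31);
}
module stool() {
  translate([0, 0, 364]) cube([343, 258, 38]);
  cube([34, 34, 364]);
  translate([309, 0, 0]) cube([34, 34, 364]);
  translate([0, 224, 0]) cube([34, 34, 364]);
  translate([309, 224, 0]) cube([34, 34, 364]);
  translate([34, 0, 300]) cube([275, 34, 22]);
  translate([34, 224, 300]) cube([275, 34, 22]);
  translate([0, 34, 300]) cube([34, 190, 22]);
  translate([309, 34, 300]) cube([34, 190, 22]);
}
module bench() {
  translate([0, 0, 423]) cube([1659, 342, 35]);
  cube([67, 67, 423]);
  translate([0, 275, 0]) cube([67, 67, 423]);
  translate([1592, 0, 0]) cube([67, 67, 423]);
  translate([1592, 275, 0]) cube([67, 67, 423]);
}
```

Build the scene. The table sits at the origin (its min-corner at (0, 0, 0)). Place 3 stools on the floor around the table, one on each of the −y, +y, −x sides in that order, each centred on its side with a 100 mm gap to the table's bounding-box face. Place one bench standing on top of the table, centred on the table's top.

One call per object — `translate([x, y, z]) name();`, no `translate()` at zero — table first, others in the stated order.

table();
translate([727, -358, 0]) stool();
translate([727, 926, 0]) stool();
translate([-443, 284, 0]) stool();
translate([69, 242, 746]) bench();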